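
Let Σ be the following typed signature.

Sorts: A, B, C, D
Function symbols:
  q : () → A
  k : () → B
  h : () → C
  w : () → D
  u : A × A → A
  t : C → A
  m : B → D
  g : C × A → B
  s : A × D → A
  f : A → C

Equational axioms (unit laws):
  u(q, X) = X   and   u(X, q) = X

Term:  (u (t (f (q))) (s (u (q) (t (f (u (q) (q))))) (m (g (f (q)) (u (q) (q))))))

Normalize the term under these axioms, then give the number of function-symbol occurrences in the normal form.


size = 13

1. (u (t (f (q))) (s (u (q) (t (f (u (q) (q))))) (m (g (f (q)) (u (q) (q))))))  →  (u (t (f (q))) (s (t (f (u (q) (q)))) (m (g (f (q)) (u (q) (q))))))
2. (u (t (f (q))) (s (t (f (u (q) (q)))) (m (g (f (q)) (u (q) (q))))))  →  (u (t (f (q))) (s (t (f (q))) (m (g (f (q)) (u (q) (q))))))
3. (u (t (f (q))) (s (t (f (q))) (m (g (f (q)) (u (q) (q))))))  →  (u (t (f (q))) (s (t (f (q))) (m (g (f (q)) (q)))))
normal form: (u (t (f (q))) (s (t (f (q))) (m (g (f (q)) (q)))))


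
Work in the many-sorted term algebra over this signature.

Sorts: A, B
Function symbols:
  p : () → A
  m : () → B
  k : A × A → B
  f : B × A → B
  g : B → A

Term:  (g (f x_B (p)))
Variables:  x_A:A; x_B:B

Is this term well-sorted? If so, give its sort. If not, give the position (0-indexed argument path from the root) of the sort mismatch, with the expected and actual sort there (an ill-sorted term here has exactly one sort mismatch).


    x_B : B
    (p) : A
  (f x_B (p)) : B
(g (f x_B (p))) : A

well-sorted; sort = A


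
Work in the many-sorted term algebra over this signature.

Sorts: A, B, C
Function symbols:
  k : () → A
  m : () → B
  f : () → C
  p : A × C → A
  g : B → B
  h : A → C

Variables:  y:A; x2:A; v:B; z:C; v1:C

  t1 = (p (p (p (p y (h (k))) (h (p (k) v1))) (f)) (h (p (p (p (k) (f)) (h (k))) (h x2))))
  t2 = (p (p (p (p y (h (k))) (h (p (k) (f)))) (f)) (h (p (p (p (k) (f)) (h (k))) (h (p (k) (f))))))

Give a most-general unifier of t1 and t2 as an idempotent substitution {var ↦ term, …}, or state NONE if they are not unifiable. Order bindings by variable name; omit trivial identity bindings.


{v1 ↦ (f), x2 ↦ (p (k) (f))}


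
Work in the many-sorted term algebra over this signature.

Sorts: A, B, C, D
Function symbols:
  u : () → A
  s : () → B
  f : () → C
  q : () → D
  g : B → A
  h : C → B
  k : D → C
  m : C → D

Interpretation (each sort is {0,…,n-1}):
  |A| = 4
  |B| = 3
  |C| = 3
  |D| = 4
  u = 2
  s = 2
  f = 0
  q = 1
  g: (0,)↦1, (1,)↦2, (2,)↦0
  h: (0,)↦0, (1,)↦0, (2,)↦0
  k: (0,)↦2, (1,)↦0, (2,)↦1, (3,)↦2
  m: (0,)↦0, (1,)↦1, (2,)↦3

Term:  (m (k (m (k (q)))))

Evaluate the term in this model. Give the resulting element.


value = 3

  q = 1
  (k (q)) = k(1,) = 0
  (m (k (q))) = m(0,) = 0
  (k (m (k (q)))) = k(0,) = 2
  (m (k (m (k (q))))) = m(2,) = 3


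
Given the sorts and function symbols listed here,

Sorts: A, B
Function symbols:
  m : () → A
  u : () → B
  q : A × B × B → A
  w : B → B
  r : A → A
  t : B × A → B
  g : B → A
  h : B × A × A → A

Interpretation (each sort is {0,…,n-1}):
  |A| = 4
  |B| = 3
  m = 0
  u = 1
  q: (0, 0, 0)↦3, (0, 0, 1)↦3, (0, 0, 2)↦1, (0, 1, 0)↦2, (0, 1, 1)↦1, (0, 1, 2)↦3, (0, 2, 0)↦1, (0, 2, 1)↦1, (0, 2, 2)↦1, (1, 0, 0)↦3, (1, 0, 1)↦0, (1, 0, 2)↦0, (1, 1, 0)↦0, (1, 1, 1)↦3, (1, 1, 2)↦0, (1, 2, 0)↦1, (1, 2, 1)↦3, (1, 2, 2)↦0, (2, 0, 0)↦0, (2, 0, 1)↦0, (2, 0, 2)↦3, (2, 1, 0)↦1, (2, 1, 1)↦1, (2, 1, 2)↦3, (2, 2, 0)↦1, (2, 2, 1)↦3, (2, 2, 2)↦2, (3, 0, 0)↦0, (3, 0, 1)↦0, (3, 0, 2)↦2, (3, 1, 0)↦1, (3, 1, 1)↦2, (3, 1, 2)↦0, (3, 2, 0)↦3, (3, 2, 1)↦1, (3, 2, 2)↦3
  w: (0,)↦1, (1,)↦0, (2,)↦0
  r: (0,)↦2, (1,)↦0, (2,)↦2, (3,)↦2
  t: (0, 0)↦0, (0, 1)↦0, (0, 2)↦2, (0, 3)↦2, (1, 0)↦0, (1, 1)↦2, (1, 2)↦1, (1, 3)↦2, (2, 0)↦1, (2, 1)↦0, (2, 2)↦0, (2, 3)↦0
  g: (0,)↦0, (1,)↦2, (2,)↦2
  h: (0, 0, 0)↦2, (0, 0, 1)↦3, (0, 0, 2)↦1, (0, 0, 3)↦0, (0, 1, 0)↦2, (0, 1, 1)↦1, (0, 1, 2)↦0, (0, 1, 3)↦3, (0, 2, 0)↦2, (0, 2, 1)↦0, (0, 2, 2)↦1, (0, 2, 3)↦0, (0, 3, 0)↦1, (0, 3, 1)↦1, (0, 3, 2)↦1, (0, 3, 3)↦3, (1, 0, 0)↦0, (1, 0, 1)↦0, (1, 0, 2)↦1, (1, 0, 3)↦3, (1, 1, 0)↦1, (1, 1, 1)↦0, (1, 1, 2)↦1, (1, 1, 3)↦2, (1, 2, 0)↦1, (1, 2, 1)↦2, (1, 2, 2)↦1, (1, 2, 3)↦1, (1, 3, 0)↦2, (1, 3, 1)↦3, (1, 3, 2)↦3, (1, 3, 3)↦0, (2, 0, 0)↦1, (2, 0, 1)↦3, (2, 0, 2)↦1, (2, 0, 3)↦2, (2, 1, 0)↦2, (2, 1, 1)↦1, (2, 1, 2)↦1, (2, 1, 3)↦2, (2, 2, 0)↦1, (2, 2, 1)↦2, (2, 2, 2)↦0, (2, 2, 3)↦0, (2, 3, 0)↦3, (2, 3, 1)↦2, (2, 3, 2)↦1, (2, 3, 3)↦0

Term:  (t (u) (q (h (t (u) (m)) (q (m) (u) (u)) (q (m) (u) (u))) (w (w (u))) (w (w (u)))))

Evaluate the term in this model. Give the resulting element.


value = 2

  u = 1
  u = 1
  m = 0
  (t (u) (m)) = t(1, 0) = 0
  m = 0
  u = 1
  u = 1
  (q (m) (u) (u)) = q(0, 1, 1) = 1
  m = 0
  u = 1
  u = 1
  (q (m) (u) (u)) = q(0, 1, 1) = 1
  (h (t (u) (m)) (q (m) (u) (u)) (q (m) (u) (u))) = h(0, 1, 1) = 1
  u = 1
  (w (u)) = w(1,) = 0
  (w (w (u))) = w(0,) = 1
  u = 1
  (w (u)) = w(1,) = 0
  (w (w (u))) = w(0,) = 1
  (q (h (t (u) (m)) (q (m) (u) (u)) (q (m) (u) (u))) (w (w (u))) (w (w (u)))) = q(1, 1, 1) = 3
  (t (u) (q (h (t (u) (m)) (q (m) (u) (u)) (q (m) (u) (u))) (w (w (u))) (w (w (u))))) = t(1, 3) = 2


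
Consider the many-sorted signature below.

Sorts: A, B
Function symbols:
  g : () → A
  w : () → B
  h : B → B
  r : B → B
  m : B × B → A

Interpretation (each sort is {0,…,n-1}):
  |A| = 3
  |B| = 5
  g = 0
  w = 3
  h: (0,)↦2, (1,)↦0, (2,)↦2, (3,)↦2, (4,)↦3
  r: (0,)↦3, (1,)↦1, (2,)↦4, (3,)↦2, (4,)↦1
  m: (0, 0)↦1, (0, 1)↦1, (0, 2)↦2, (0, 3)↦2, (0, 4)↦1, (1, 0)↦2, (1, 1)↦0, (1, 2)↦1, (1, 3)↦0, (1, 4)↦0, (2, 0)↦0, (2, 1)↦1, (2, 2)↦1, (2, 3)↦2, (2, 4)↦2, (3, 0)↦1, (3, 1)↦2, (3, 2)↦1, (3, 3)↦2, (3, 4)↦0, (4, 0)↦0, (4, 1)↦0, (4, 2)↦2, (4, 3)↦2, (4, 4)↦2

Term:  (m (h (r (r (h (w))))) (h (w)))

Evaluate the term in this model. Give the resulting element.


  w = 3
  (h (w)) = h(3,) = 2
  (r (h (w))) = r(2,) = 4
  (r (r (h (w)))) = r(4,) = 1
  (h (r (r (h (w))))) = h(1,) = 0
  w = 3
  (h (w)) = h(3,) = 2
  (m (h (r (r (h (w))))) (h (w))) = m(0, 2) = 2

value = 2


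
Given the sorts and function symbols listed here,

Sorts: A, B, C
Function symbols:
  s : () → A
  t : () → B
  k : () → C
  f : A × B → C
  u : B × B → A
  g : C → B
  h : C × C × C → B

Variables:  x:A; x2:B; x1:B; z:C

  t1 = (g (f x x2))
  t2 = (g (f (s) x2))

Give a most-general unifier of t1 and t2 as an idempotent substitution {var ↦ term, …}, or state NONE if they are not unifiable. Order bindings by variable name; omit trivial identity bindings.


{x ↦ (s)}


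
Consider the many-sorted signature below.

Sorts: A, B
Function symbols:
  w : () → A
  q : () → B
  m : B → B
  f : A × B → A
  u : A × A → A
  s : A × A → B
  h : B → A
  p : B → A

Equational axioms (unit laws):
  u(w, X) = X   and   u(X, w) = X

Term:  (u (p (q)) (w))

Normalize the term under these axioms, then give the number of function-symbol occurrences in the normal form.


size = 2

1. (u (p (q)) (w))  →  (p (q))
normal form: (p (q))


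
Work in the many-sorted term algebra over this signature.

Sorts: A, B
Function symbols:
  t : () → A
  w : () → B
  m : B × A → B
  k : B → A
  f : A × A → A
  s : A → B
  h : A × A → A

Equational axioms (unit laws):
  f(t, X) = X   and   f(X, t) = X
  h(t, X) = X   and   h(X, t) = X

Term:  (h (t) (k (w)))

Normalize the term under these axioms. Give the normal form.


1. (h (t) (k (w)))  →  (k (w))

normal form = (k (w))


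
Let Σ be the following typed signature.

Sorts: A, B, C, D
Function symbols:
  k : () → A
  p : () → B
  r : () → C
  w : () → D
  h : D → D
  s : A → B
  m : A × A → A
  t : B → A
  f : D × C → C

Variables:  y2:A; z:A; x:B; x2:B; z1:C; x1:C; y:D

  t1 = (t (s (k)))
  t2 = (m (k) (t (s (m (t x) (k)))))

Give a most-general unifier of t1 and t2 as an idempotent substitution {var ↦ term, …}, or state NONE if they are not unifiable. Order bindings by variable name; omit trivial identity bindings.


NONE (not unifiable)

head clash or occurs-check failure — not unifiable


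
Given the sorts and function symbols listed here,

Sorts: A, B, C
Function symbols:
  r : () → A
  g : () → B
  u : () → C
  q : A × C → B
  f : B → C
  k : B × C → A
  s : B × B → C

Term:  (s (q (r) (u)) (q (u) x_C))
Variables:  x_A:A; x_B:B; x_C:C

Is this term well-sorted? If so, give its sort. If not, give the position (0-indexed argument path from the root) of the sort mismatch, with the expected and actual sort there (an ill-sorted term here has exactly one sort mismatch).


ill-sorted at position [1, 0]: expected A, got C

    (r) : A
    (u) : C
  (q (r) (u)) : B
    (u) : C
    x_C : C
  (q (u) x_C) : ✗ arg 0 at [1, 0] has sort C, expected A


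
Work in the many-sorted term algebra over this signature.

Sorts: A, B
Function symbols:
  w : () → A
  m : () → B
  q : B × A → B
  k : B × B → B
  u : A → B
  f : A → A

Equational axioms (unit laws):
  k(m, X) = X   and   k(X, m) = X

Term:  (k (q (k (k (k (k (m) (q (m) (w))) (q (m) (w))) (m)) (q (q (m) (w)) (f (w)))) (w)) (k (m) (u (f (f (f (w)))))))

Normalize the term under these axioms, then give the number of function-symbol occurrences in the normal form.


1. (k (q (k (k (k (k (m) (q (m) (w))) (q (m) (w))) (m)) (q (q (m) (w)) (f (w)))) (w)) (k (m) (u (f (f (f (w)))))))  →  (k (q (k (k (k (m) (q (m) (w))) (q (m) (w))) (q (q (m) (w)) (f (w)))) (w)) (k (m) (u (f (f (f (w)))))))
2. (k (q (k (k (k (m) (q (m) (w))) (q (m) (w))) (q (q (m) (w)) (f (w)))) (w)) (k (m) (u (f (f (f (w)))))))  →  (k (q (k (k (q (m) (w)) (q (m) (w))) (q (q (m) (w)) (f (w)))) (w)) (k (m) (u (f (f (f (w)))))))
3. (k (q (k (k (q (m) (w)) (q (m) (w))) (q (q (m) (w)) (f (w)))) (w)) (k (m) (u (f (f (f (w)))))))  →  (k (q (k (k (q (m) (w)) (q (m) (w))) (q (q (m) (w)) (f (w)))) (w)) (u (f (f (f (w))))))
normal form: (k (q (k (k (q (m) (w)) (q (m) (w))) (q (q (m) (w)) (f (w)))) (w)) (u (f (f (f (w))))))

size = 22


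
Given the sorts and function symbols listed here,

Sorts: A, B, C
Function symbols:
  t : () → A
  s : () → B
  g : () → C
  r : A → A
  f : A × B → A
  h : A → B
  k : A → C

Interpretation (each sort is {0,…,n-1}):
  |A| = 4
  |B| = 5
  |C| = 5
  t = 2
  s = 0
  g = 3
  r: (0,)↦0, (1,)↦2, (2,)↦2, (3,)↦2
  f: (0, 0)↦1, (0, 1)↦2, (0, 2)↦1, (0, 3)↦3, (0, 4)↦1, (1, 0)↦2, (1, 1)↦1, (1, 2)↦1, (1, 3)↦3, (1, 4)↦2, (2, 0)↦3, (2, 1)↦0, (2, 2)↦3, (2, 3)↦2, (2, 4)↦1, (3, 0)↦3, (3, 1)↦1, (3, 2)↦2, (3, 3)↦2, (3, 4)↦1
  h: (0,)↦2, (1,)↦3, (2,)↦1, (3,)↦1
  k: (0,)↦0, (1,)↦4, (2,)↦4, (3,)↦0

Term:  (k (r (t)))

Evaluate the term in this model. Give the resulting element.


  t = 2
  (r (t)) = r(2,) = 2
  (k (r (t))) = k(2,) = 4

value = 4


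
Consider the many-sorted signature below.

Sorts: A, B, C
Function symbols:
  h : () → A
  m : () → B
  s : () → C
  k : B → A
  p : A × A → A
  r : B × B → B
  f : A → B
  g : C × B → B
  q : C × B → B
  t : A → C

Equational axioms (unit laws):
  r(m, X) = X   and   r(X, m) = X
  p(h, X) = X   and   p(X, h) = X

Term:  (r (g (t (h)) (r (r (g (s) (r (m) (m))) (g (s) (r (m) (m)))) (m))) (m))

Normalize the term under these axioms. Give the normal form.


normal form = (g (t (h)) (r (g (s) (m)) (g (s) (m))))

1. (r (g (t (h)) (r (r (g (s) (r (m) (m))) (g (s) (r (m) (m)))) (m))) (m))  →  (g (t (h)) (r (r (g (s) (r (m) (m))) (g (s) (r (m) (m)))) (m)))
2. (g (t (h)) (r (r (g (s) (r (m) (m))) (g (s) (r (m) (m)))) (m)))  →  (g (t (h)) (r (g (s) (r (m) (m))) (g (s) (r (m) (m)))))
3. (g (t (h)) (r (g (s) (r (m) (m))) (g (s) (r (m) (m)))))  →  (g (t (h)) (r (g (s) (m)) (g (s) (r (m) (m)))))
4. (g (t (h)) (r (g (s) (m)) (g (s) (r (m) (m)))))  →  (g (t (h)) (r (g (s) (m)) (g (s) (m))))


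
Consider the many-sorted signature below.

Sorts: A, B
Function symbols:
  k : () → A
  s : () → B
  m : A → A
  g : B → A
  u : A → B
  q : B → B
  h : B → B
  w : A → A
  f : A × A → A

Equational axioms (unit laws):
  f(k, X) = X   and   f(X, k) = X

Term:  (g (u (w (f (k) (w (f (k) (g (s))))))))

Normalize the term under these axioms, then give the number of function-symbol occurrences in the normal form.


1. (g (u (w (f (k) (w (f (k) (g (s))))))))  →  (g (u (w (w (f (k) (g (s)))))))
2. (g (u (w (w (f (k) (g (s)))))))  →  (g (u (w (w (g (s))))))
normal form: (g (u (w (w (g (s))))))

size = 6


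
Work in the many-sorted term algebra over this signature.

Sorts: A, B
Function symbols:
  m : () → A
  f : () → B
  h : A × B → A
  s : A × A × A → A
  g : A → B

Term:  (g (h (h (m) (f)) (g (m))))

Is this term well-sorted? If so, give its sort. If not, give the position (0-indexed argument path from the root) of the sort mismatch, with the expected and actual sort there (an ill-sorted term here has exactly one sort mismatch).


well-sorted; sort = B

      (m) : A
      (f) : B
    (h (m) (f)) : A
      (m) : A
    (g (m)) : B
  (h (h (m) (f)) (g (m))) : A
(g (h (h (m) (f)) (g (m)))) : B


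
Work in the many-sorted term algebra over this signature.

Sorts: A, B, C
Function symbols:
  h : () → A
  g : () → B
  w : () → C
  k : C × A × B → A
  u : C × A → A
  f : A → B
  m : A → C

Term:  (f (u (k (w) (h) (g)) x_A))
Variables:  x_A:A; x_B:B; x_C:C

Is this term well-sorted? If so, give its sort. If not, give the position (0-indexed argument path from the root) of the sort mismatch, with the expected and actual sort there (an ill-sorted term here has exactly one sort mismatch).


      (w) : C
      (h) : A
      (g) : B
    (k (w) (h) (g)) : A
    x_A : A
  (u (k (w) (h) (g)) x_A) : ✗ arg 0 at [0, 0] has sort A, expected C

ill-sorted at position [0, 0]: expected C, got A


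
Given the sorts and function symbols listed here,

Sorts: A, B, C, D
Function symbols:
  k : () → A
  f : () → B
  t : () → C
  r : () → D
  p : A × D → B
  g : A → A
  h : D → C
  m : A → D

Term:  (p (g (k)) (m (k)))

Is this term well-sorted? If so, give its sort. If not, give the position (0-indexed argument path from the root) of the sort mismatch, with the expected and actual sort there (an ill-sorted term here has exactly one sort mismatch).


    (k) : A
  (g (k)) : A
    (k) : A
  (m (k)) : D
(p (g (k)) (m (k))) : B

well-sorted; sort = B


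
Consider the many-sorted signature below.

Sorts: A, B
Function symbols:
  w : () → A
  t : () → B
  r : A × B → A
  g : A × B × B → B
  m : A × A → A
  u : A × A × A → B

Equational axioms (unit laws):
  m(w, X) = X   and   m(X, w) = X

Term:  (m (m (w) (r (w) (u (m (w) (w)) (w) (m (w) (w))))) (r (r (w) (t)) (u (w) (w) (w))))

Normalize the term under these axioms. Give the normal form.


1. (m (m (w) (r (w) (u (m (w) (w)) (w) (m (w) (w))))) (r (r (w) (t)) (u (w) (w) (w))))  →  (m (r (w) (u (m (w) (w)) (w) (m (w) (w)))) (r (r (w) (t)) (u (w) (w) (w))))
2. (m (r (w) (u (m (w) (w)) (w) (m (w) (w)))) (r (r (w) (t)) (u (w) (w) (w))))  →  (m (r (w) (u (w) (w) (m (w) (w)))) (r (r (w) (t)) (u (w) (w) (w))))
3. (m (r (w) (u (w) (w) (m (w) (w)))) (r (r (w) (t)) (u (w) (w) (w))))  →  (m (r (w) (u (w) (w) (w))) (r (r (w) (t)) (u (w) (w) (w))))

normal form = (m (r (w) (u (w) (w) (w))) (r (r (w) (t)) (u (w) (w) (w))))


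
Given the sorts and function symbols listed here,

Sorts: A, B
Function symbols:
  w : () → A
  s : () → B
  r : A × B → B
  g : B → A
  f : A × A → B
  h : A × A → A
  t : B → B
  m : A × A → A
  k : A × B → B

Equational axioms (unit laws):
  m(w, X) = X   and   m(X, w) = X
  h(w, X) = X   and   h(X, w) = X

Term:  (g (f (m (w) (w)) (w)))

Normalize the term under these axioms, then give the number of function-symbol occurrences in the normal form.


size = 4

1. (g (f (m (w) (w)) (w)))  →  (g (f (w) (w)))
normal form: (g (f (w) (w)))


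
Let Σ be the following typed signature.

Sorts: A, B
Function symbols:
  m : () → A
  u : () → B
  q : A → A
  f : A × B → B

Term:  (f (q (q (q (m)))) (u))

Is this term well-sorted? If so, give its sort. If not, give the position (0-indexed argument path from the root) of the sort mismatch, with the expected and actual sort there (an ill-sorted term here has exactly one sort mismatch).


        (m) : A
      (q (m)) : A
    (q (q (m))) : A
  (q (q (q (m)))) : A
  (u) : B
(f (q (q (q (m)))) (u)) : B

well-sorted; sort = B


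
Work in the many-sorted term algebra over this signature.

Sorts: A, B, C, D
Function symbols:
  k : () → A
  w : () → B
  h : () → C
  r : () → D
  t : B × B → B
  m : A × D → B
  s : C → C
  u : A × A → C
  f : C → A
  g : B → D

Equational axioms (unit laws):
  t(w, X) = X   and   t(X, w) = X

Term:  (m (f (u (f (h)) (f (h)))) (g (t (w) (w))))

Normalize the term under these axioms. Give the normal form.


1. (m (f (u (f (h)) (f (h)))) (g (t (w) (w))))  →  (m (f (u (f (h)) (f (h)))) (g (w)))

normal form = (m (f (u (f (h)) (f (h)))) (g (w)))


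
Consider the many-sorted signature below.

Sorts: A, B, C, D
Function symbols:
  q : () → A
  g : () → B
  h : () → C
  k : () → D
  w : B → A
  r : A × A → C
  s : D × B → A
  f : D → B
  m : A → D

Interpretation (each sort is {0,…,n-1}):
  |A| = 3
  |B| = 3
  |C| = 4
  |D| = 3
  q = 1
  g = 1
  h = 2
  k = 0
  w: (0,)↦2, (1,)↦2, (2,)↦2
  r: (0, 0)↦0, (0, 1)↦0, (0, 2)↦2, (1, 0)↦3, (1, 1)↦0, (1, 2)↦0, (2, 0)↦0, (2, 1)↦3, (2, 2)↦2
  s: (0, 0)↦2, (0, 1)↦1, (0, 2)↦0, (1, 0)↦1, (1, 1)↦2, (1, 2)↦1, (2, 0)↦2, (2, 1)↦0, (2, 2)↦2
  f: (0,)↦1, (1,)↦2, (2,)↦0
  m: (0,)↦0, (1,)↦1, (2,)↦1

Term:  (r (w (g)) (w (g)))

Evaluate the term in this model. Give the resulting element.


value = 2

  g = 1
  (w (g)) = w(1,) = 2
  g = 1
  (w (g)) = w(1,) = 2
  (r (w (g)) (w (g))) = r(2, 2) = 2


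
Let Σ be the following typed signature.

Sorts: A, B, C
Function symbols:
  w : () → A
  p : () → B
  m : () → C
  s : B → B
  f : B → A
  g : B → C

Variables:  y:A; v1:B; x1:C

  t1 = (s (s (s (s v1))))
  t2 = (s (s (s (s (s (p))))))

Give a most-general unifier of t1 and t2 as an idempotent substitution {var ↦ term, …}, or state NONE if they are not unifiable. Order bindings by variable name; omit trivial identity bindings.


{v1 ↦ (s (p))}


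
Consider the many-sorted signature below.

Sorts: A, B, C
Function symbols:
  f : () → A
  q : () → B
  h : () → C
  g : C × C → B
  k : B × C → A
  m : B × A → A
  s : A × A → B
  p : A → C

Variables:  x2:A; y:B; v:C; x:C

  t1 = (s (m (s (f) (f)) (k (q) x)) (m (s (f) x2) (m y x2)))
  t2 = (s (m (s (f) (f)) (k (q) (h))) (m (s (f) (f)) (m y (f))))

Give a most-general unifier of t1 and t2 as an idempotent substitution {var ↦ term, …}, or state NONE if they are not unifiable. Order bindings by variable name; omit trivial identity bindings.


{x ↦ (h), x2 ↦ (f)}


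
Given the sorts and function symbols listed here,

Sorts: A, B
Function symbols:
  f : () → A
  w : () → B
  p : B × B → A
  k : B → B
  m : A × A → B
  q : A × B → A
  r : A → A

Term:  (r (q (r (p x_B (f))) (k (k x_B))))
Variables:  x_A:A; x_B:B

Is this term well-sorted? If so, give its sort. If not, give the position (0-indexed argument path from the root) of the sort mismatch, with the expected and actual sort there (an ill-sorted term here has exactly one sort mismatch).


        x_B : B
        (f) : A
      (p x_B (f)) : ✗ arg 1 at [0, 0, 0, 1] has sort A, expected B
        x_B : B
      (k x_B) : B
    (k (k x_B)) : B

ill-sorted at position [0, 0, 0, 1]: expected B, got A


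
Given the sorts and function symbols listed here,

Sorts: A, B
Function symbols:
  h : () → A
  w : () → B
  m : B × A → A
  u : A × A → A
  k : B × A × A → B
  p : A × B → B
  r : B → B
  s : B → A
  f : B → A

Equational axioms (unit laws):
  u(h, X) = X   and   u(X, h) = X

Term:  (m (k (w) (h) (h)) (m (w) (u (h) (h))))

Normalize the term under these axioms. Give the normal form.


1. (m (k (w) (h) (h)) (m (w) (u (h) (h))))  →  (m (k (w) (h) (h)) (m (w) (h)))

normal form = (m (k (w) (h) (h)) (m (w) (h)))


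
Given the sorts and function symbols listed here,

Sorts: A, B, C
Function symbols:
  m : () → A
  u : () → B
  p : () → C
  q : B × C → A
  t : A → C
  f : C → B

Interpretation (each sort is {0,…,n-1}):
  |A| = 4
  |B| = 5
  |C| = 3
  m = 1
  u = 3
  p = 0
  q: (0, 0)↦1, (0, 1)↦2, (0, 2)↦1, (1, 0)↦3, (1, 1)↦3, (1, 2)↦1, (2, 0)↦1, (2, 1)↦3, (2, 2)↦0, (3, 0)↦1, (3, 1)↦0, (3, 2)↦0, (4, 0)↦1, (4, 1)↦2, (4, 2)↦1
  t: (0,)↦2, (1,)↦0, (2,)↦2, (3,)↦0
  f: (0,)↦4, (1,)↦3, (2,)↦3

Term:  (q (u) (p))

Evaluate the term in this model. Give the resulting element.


  u = 3
  p = 0
  (q (u) (p)) = q(3, 0) = 1

value = 1


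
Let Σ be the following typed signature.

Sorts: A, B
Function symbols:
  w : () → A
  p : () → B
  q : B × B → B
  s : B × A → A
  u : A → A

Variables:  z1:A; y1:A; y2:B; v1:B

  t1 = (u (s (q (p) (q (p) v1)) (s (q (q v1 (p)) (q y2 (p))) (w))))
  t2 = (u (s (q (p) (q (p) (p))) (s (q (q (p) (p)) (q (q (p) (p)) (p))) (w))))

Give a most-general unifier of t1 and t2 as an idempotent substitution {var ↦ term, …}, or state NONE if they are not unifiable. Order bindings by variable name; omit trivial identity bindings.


{v1 ↦ (p), y2 ↦ (q (p) (p))}


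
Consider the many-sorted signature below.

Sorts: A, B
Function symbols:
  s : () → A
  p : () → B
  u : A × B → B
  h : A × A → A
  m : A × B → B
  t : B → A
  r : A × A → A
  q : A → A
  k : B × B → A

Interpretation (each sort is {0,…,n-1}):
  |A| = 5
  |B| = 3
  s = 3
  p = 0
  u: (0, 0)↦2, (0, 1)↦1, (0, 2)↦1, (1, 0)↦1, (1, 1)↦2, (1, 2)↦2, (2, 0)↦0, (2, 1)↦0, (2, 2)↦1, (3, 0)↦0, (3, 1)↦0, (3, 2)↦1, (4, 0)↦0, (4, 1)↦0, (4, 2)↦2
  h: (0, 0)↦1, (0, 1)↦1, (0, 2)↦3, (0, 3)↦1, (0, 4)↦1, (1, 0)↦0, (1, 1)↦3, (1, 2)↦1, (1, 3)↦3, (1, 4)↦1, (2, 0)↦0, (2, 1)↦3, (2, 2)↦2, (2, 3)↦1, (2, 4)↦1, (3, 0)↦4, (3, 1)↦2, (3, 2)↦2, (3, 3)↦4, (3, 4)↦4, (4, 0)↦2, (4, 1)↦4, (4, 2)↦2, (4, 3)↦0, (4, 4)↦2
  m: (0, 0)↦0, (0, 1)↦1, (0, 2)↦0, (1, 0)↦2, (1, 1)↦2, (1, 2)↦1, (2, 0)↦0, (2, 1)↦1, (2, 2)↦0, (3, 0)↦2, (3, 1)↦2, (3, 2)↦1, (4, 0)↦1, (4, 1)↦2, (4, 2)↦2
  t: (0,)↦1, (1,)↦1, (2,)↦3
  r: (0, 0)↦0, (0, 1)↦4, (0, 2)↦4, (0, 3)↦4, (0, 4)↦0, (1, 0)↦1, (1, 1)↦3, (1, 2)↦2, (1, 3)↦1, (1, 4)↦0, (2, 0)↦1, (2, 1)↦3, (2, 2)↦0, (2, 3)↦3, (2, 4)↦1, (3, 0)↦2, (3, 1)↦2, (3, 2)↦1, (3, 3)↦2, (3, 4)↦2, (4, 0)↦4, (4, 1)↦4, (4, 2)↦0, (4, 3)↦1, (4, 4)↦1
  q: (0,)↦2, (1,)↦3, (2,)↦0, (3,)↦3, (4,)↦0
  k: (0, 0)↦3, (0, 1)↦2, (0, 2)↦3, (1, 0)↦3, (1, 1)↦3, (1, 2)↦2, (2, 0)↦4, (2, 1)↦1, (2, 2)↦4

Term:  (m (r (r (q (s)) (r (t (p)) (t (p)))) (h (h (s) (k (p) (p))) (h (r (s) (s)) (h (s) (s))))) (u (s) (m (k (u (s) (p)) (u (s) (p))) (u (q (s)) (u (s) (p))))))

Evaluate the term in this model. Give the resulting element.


  s = 3
  (q (s)) = q(3,) = 3
  p = 0
  (t (p)) = t(0,) = 1
  p = 0
  (t (p)) = t(0,) = 1
  (r (t (p)) (t (p))) = r(1, 1) = 3
  (r (q (s)) (r (t (p)) (t (p)))) = r(3, 3) = 2
  s = 3
  p = 0
  p = 0
  (k (p) (p)) = k(0, 0) = 3
  (h (s) (k (p) (p))) = h(3, 3) = 4
  s = 3
  s = 3
  (r (s) (s)) = r(3, 3) = 2
  s = 3
  s = 3
  (h (s) (s)) = h(3, 3) = 4
  (h (r (s) (s)) (h (s) (s))) = h(2, 4) = 1
  (h (h (s) (k (p) (p))) (h (r (s) (s)) (h (s) (s)))) = h(4, 1) = 4
  (r (r (q (s)) (r (t (p)) (t (p)))) (h (h (s) (k (p) (p))) (h (r (s) (s)) (h (s) (s))))) = r(2, 4) = 1
  s = 3
  s = 3
  p = 0
  (u (s) (p)) = u(3, 0) = 0
  s = 3
  p = 0
  (u (s) (p)) = u(3, 0) = 0
  (k (u (s) (p)) (u (s) (p))) = k(0, 0) = 3
  s = 3
  (q (s)) = q(3,) = 3
  s = 3
  p = 0
  (u (s) (p)) = u(3, 0) = 0
  (u (q (s)) (u (s) (p))) = u(3, 0) = 0
  (m (k (u (s) (p)) (u (s) (p))) (u (q (s)) (u (s) (p)))) = m(3, 0) = 2
  (u (s) (m (k (u (s) (p)) (u (s) (p))) (u (q (s)) (u (s) (p))))) = u(3, 2) = 1
  (m (r (r (q (s)) (r (t (p)) (t (p)))) (h (h (s) (k (p) (p))) (h (r (s) (s)) (h (s) (s))))) (u (s) (m (k (u (s) (p)) (u (s) (p))) (u (q (s)) (u (s) (p)))))) = m(1, 1) = 2

value = 2


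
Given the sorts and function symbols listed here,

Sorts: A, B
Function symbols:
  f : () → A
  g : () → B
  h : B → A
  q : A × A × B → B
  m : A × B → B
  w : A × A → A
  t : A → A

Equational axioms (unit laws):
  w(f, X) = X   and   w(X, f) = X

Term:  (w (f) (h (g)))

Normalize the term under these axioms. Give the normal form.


1. (w (f) (h (g)))  →  (h (g))

normal form = (h (g))


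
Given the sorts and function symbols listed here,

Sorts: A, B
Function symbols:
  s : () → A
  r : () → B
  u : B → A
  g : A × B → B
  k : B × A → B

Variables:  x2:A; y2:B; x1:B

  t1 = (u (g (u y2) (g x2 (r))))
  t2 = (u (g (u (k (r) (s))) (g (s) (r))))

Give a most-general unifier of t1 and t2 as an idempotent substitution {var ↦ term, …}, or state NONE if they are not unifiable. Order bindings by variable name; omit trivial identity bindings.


{x2 ↦ (s), y2 ↦ (k (r) (s))}


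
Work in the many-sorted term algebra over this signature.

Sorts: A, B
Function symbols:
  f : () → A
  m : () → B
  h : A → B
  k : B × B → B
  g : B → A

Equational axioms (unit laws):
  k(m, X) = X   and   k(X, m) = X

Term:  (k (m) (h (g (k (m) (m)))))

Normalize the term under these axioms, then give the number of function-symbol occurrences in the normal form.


size = 3

1. (k (m) (h (g (k (m) (m)))))  →  (h (g (k (m) (m))))
2. (h (g (k (m) (m))))  →  (h (g (m)))
normal form: (h (g (m)))


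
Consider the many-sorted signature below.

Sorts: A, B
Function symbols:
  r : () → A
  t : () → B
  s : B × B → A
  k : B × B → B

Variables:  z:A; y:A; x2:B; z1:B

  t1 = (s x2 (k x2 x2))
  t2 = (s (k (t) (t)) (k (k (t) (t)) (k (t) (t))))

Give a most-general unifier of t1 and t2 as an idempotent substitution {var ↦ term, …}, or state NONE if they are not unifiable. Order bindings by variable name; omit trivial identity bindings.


{x2 ↦ (k (t) (t))}


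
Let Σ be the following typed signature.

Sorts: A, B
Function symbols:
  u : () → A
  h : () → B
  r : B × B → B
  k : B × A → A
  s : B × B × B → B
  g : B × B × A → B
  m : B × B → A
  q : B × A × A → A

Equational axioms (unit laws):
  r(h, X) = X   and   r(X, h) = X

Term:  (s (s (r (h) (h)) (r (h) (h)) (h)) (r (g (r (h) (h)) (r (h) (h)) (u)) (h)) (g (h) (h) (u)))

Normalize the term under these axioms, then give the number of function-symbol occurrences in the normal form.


1. (s (s (r (h) (h)) (r (h) (h)) (h)) (r (g (r (h) (h)) (r (h) (h)) (u)) (h)) (g (h) (h) (u)))  →  (s (s (h) (r (h) (h)) (h)) (r (g (r (h) (h)) (r (h) (h)) (u)) (h)) (g (h) (h) (u)))
2. (s (s (h) (r (h) (h)) (h)) (r (g (r (h) (h)) (r (h) (h)) (u)) (h)) (g (h) (h) (u)))  →  (s (s (h) (h) (h)) (r (g (r (h) (h)) (r (h) (h)) (u)) (h)) (g (h) (h) (u)))
3. (s (s (h) (h) (h)) (r (g (r (h) (h)) (r (h) (h)) (u)) (h)) (g (h) (h) (u)))  →  (s (s (h) (h) (h)) (g (r (h) (h)) (r (h) (h)) (u)) (g (h) (h) (u)))
4. (s (s (h) (h) (h)) (g (r (h) (h)) (r (h) (h)) (u)) (g (h) (h) (u)))  →  (s (s (h) (h) (h)) (g (h) (r (h) (h)) (u)) (g (h) (h) (u)))
5. (s (s (h) (h) (h)) (g (h) (r (h) (h)) (u)) (g (h) (h) (u)))  →  (s (s (h) (h) (h)) (g (h) (h) (u)) (g (h) (h) (u)))
normal form: (s (s (h) (h) (h)) (g (h) (h) (u)) (g (h) (h) (u)))

size = 13


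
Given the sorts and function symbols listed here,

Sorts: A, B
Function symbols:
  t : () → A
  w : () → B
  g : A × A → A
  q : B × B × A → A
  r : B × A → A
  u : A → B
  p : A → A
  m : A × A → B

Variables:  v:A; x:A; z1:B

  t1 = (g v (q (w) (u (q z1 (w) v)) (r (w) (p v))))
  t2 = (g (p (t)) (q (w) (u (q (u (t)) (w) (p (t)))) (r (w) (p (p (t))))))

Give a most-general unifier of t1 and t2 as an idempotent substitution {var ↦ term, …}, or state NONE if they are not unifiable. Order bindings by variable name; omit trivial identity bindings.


{v ↦ (p (t)), z1 ↦ (u (t))}


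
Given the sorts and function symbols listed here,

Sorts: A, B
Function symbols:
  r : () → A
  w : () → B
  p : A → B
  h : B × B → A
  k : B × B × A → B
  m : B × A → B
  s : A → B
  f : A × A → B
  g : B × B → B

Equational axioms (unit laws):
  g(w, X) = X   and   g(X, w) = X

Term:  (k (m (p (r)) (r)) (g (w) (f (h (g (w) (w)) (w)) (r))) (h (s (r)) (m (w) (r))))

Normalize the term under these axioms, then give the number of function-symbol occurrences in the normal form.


size = 16

1. (k (m (p (r)) (r)) (g (w) (f (h (g (w) (w)) (w)) (r))) (h (s (r)) (m (w) (r))))  →  (k (m (p (r)) (r)) (f (h (g (w) (w)) (w)) (r)) (h (s (r)) (m (w) (r))))
2. (k (m (p (r)) (r)) (f (h (g (w) (w)) (w)) (r)) (h (s (r)) (m (w) (r))))  →  (k (m (p (r)) (r)) (f (h (w) (w)) (r)) (h (s (r)) (m (w) (r))))
normal form: (k (m (p (r)) (r)) (f (h (w) (w)) (r)) (h (s (r)) (m (w) (r))))


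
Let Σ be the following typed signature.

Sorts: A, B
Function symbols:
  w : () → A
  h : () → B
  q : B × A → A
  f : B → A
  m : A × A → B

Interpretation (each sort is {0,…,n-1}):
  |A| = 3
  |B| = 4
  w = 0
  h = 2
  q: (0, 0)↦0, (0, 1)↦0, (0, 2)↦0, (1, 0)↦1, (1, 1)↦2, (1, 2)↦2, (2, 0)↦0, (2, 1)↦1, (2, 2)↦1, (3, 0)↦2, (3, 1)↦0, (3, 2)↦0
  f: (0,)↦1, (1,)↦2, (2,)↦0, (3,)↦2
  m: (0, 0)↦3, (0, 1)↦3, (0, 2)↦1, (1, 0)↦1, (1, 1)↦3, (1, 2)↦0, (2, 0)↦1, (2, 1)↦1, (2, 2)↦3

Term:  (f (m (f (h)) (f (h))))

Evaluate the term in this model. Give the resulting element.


  h = 2
  (f (h)) = f(2,) = 0
  h = 2
  (f (h)) = f(2,) = 0
  (m (f (h)) (f (h))) = m(0, 0) = 3
  (f (m (f (h)) (f (h)))) = f(3,) = 2

value = 2


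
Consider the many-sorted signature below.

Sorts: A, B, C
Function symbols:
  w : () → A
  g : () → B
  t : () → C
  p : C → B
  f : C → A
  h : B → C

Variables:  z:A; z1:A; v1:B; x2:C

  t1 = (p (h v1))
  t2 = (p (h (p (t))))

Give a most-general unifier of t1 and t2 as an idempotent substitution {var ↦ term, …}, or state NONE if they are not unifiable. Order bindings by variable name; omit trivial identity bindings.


{v1 ↦ (p (t))}


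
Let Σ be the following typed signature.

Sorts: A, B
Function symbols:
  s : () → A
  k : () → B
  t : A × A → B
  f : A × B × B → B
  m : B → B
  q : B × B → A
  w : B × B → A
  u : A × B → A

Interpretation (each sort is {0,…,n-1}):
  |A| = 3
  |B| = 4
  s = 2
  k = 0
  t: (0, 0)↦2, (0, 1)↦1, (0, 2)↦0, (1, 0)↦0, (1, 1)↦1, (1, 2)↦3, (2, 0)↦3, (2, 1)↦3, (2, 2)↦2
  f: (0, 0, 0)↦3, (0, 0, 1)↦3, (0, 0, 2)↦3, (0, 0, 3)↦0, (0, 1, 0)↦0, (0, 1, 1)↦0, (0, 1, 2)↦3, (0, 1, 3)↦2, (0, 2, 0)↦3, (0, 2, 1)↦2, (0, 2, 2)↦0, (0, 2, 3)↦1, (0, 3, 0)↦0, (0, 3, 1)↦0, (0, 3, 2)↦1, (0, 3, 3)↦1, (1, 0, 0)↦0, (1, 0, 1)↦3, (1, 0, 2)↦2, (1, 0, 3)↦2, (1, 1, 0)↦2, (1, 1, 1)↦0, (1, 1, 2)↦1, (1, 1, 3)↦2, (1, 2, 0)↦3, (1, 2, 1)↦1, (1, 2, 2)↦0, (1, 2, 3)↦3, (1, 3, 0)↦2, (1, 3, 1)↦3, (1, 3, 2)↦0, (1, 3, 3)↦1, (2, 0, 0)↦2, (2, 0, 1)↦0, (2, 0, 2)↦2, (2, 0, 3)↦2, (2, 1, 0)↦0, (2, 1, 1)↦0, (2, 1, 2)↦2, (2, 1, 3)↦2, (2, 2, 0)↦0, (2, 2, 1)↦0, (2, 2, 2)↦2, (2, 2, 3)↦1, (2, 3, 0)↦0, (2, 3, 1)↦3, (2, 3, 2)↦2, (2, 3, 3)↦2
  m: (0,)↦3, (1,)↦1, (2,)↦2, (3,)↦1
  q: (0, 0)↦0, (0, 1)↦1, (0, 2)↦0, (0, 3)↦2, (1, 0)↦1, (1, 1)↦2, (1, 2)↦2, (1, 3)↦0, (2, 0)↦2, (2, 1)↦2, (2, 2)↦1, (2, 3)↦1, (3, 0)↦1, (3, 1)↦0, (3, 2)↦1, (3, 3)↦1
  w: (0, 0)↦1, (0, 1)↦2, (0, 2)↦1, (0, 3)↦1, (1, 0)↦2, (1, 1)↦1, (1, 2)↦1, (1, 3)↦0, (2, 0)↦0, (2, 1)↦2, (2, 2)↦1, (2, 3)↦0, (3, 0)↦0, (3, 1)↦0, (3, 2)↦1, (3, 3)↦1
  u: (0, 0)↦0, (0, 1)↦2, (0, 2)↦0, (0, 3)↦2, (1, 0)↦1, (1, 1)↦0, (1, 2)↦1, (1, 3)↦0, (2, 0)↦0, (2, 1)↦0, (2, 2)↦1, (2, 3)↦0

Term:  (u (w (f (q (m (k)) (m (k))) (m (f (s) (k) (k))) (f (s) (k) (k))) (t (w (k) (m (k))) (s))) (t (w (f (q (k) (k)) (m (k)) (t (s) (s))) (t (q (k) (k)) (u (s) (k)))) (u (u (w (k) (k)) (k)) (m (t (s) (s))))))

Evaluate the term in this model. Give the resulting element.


value = 0

  k = 0
  (m (k)) = m(0,) = 3
  k = 0
  (m (k)) = m(0,) = 3
  (q (m (k)) (m (k))) = q(3, 3) = 1
  s = 2
  k = 0
  k = 0
  (f (s) (k) (k)) = f(2, 0, 0) = 2
  (m (f (s) (k) (k))) = m(2,) = 2
  s = 2
  k = 0
  k = 0
  (f (s) (k) (k)) = f(2, 0, 0) = 2
  (f (q (m (k)) (m (k))) (m (f (s) (k) (k))) (f (s) (k) (k))) = f(1, 2, 2) = 0
  k = 0
  k = 0
  (m (k)) = m(0,) = 3
  (w (k) (m (k))) = w(0, 3) = 1
  s = 2
  (t (w (k) (m (k))) (s)) = t(1, 2) = 3
  (w (f (q (m (k)) (m (k))) (m (f (s) (k) (k))) (f (s) (k) (k))) (t (w (k) (m (k))) (s))) = w(0, 3) = 1
  k = 0
  k = 0
  (q (k) (k)) = q(0, 0) = 0
  k = 0
  (m (k)) = m(0,) = 3
  s = 2
  s = 2
  (t (s) (s)) = t(2, 2) = 2
  (f (q (k) (k)) (m (k)) (t (s) (s))) = f(0, 3, 2) = 1
  k = 0
  k = 0
  (q (k) (k)) = q(0, 0) = 0
  s = 2
  k = 0
  (u (s) (k)) = u(2, 0) = 0
  (t (q (k) (k)) (u (s) (k))) = t(0, 0) = 2
  (w (f (q (k) (k)) (m (k)) (t (s) (s))) (t (q (k) (k)) (u (s) (k)))) = w(1, 2) = 1
  k = 0
  k = 0
  (w (k) (k)) = w(0, 0) = 1
  k = 0
  (u (w (k) (k)) (k)) = u(1, 0) = 1
  s = 2
  s = 2
  (t (s) (s)) = t(2, 2) = 2
  (m (t (s) (s))) = m(2,) = 2
  (u (u (w (k) (k)) (k)) (m (t (s) (s)))) = u(1, 2) = 1
  (t (w (f (q (k) (k)) (m (k)) (t (s) (s))) (t (q (k) (k)) (u (s) (k)))) (u (u (w (k) (k)) (k)) (m (t (s) (s))))) = t(1, 1) = 1
  (u (w (f (q (m (k)) (m (k))) (m (f (s) (k) (k))) (f (s) (k) (k))) (t (w (k) (m (k))) (s))) (t (w (f (q (k) (k)) (m (k)) (t (s) (s))) (t (q (k) (k)) (u (s) (k)))) (u (u (w (k) (k)) (k)) (m (t (s) (s)))))) = u(1, 1) = 0


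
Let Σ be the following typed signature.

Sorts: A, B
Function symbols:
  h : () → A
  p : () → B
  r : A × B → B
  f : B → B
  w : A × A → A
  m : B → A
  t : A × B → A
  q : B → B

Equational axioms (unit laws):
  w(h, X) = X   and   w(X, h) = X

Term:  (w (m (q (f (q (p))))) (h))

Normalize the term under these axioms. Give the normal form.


normal form = (m (q (f (q (p)))))

1. (w (m (q (f (q (p))))) (h))  →  (m (q (f (q (p)))))


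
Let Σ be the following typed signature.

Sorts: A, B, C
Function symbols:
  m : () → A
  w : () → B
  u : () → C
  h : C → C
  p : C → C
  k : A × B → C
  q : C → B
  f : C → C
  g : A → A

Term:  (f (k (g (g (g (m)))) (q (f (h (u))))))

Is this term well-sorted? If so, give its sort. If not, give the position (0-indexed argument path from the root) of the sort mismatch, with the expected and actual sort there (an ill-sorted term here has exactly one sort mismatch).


well-sorted; sort = C

          (m) : A
        (g (m)) : A
      (g (g (m))) : A
    (g (g (g (m)))) : A
          (u) : C
        (h (u)) : C
      (f (h (u))) : C
    (q (f (h (u)))) : B
  (k (g (g (g (m)))) (q (f (h (u))))) : C
(f (k (g (g (g (m)))) (q (f (h (u)))))) : C


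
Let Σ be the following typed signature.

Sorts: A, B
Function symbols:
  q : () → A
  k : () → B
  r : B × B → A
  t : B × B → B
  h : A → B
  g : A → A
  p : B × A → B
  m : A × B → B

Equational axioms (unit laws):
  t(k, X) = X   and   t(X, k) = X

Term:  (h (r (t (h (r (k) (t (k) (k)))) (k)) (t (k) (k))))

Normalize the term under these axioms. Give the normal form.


1. (h (r (t (h (r (k) (t (k) (k)))) (k)) (t (k) (k))))  →  (h (r (h (r (k) (t (k) (k)))) (t (k) (k))))
2. (h (r (h (r (k) (t (k) (k)))) (t (k) (k))))  →  (h (r (h (r (k) (k))) (t (k) (k))))
3. (h (r (h (r (k) (k))) (t (k) (k))))  →  (h (r (h (r (k) (k))) (k)))

normal form = (h (r (h (r (k) (k))) (k)))


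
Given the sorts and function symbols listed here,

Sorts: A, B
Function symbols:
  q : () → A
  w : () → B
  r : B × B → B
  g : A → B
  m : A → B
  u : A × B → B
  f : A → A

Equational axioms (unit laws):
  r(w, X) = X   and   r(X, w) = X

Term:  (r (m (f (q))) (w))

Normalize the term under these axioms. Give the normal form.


1. (r (m (f (q))) (w))  →  (m (f (q)))

normal form = (m (f (q)))


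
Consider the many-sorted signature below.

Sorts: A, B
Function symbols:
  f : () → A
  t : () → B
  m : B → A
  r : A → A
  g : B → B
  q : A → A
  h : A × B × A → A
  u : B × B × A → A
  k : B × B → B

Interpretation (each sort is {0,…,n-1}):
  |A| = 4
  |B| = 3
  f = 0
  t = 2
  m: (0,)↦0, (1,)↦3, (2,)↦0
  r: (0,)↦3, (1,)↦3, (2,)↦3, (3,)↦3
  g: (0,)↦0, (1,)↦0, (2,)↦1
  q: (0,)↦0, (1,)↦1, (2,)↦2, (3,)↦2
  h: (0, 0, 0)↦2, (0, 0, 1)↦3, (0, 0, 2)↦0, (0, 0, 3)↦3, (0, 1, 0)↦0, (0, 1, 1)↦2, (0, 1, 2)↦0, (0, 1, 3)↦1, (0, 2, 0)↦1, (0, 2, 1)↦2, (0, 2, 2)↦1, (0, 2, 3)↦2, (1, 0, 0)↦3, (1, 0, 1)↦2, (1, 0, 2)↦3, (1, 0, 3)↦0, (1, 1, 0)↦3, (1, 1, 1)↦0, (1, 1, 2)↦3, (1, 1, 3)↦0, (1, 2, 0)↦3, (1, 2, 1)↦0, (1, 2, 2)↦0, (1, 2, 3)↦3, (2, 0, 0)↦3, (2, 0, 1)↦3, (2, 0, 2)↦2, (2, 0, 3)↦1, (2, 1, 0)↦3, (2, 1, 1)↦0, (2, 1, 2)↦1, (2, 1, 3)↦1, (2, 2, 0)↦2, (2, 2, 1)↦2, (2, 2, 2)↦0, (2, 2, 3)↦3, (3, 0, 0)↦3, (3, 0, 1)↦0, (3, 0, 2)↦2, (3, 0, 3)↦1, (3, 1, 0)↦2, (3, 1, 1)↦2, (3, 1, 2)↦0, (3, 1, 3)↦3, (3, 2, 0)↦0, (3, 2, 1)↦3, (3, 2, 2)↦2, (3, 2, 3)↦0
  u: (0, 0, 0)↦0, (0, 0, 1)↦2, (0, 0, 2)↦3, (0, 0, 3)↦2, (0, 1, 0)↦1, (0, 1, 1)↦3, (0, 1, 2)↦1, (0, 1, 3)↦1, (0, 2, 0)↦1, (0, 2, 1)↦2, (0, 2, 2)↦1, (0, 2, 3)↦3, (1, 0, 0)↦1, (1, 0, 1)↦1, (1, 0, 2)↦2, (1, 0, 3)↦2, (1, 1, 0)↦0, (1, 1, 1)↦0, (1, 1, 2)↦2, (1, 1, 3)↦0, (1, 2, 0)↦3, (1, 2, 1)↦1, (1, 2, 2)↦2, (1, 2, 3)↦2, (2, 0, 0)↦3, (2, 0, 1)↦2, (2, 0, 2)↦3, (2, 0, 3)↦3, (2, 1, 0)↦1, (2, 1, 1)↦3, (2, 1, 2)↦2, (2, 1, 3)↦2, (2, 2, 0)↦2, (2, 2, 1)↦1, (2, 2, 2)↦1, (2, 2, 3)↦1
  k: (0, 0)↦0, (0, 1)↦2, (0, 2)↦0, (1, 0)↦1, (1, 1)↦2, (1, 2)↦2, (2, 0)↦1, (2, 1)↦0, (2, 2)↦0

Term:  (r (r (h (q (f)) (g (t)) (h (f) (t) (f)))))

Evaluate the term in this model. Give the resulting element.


  f = 0
  (q (f)) = q(0,) = 0
  t = 2
  (g (t)) = g(2,) = 1
  f = 0
  t = 2
  f = 0
  (h (f) (t) (f)) = h(0, 2, 0) = 1
  (h (q (f)) (g (t)) (h (f) (t) (f))) = h(0, 1, 1) = 2
  (r (h (q (f)) (g (t)) (h (f) (t) (f)))) = r(2,) = 3
  (r (r (h (q (f)) (g (t)) (h (f) (t) (f))))) = r(3,) = 3

value = 3


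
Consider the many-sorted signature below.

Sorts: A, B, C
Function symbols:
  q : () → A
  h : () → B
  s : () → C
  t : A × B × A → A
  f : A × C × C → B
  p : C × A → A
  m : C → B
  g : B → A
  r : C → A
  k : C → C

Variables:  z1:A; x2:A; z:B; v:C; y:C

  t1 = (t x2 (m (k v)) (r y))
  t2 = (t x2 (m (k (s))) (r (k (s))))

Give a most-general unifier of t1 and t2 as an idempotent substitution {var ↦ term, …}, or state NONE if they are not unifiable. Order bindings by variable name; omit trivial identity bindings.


{v ↦ (s), y ↦ (k (s))}


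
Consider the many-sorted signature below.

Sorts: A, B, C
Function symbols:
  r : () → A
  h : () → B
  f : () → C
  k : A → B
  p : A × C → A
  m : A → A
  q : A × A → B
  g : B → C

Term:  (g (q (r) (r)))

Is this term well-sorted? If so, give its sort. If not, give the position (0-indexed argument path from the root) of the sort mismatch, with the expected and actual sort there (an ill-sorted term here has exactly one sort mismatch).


well-sorted; sort = C

    (r) : A
    (r) : A
  (q (r) (r)) : B
(g (q (r) (r))) : C


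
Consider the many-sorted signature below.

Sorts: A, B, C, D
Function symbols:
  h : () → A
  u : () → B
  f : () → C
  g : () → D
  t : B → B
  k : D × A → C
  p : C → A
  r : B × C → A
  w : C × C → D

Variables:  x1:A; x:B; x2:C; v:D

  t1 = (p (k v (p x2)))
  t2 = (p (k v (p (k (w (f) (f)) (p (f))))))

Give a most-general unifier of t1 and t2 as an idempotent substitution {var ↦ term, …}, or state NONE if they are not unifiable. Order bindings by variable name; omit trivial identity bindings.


{x2 ↦ (k (w (f) (f)) (p (f)))}
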